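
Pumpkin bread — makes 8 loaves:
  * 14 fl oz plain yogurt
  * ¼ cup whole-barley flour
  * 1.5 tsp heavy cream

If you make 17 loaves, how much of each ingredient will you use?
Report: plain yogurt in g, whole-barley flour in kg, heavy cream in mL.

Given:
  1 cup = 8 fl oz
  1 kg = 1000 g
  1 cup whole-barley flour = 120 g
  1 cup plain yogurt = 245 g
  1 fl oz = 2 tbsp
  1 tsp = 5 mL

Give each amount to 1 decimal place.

Scaling factor: 17/8 = 2.125.
plain yogurt: 14 fl oz × 17/8 ÷ 8 fl oz/cup × 245 g/cup ≈ 911.1 g
whole-barley flour: 0.25 cup × 17/8 × 120 g/cup ÷ 1000 g/kg ≈ 0.1 kg
heavy cream: 1.5 tsp × 17/8 × 5 mL/tsp ≈ 15.9 mL

plain yogurt: 911.1 g; whole-barley flour: 0.1 kg; heavy cream: 15.9 mL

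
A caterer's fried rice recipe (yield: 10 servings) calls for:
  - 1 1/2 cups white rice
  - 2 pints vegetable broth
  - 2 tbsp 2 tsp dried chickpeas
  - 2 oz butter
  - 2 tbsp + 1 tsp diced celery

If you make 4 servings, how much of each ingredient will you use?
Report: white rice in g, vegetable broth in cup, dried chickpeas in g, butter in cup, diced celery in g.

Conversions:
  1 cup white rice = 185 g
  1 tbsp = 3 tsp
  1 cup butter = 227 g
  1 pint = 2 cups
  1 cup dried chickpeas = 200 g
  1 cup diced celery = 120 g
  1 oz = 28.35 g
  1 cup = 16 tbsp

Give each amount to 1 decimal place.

Scaling factor: 4/10 = 2/5 = 0.4.
white rice: 1.5 cup × 2/5 × 185 g/cup = 111.0 g
vegetable broth: 2 pint × 2/5 × 2 cup/pint = 1.6 cup
dried chickpeas: (2 tbsp + 2 tsp = 8/3 tbsp) × 2/5 ÷ 16 tbsp/cup × 200 g/cup ≈ 13.3 g
butter: 2 oz × 2/5 × 28.35 g/oz ÷ 227 g/cup ≈ 0.1 cup
diced celery: (2 tbsp + 1 tsp = 7/3 tbsp) × 2/5 ÷ 16 tbsp/cup × 120 g/cup = 7.0 g

white rice: 111.0 g; vegetable broth: 1.6 cup; dried chickpeas: 13.3 g; butter: 0.1 cup; diced celery: 7.0 g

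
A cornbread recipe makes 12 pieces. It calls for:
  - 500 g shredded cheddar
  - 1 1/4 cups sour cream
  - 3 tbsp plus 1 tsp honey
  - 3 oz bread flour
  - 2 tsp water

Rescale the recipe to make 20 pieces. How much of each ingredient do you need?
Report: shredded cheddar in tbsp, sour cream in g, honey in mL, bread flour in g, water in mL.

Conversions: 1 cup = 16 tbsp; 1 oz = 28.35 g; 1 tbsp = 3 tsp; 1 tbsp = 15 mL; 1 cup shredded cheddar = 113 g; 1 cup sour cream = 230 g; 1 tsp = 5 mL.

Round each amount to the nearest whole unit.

Scaling factor: 20/12 = 5/3.
shredded cheddar: 500 g × 5/3 ÷ 113 g/cup × 16 tbsp/cup ≈ 118 tbsp
sour cream: 1.25 cup × 5/3 × 230 g/cup ≈ 479 g
honey: (3 tbsp + 1 tsp = 10/3 tbsp) × 5/3 × 15 mL/tbsp ≈ 83 mL
bread flour: 3 oz × 5/3 × 28.35 g/oz ≈ 142 g
water: 2 tsp × 5/3 × 5 mL/tsp ≈ 17 mL

shredded cheddar: 118 tbsp; sour cream: 479 g; honey: 83 mL; bread flour: 142 g; water: 17 mL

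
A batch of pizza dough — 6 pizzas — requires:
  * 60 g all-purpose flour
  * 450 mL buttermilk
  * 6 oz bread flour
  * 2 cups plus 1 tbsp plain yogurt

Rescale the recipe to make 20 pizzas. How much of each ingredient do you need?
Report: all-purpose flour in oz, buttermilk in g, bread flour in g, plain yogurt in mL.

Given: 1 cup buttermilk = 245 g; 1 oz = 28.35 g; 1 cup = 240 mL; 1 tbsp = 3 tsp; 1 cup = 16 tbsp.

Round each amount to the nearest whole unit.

Scaling factor: 20/6 = 10/3.
all-purpose flour: 60 g × 10/3 ÷ 28.35 g/oz ≈ 7 oz
buttermilk: 450 mL × 10/3 ÷ 240 mL/cup × 245 g/cup ≈ 1531 g
bread flour: 6 oz × 10/3 × 28.35 g/oz = 567 g
plain yogurt: (2 cup + 1 tbsp = 2.0625 cup) × 10/3 × 240 mL/cup = 1650 mL

all-purpose flour: 7 oz; buttermilk: 1531 g; bread flour: 567 g; plain yogurt: 1650 mL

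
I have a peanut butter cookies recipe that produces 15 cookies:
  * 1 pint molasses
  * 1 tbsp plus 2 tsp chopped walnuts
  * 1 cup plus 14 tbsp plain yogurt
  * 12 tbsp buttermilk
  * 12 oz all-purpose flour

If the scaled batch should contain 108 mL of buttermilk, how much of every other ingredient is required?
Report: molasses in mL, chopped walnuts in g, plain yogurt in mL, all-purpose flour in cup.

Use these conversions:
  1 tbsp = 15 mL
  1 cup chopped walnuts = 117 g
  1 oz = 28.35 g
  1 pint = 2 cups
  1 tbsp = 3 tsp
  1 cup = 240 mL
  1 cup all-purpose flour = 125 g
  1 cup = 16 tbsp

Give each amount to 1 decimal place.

molasses: 288.0 mL; chopped walnuts: 7.3 g; plain yogurt: 270.0 mL; all-purpose flour: 1.6 cup

The original recipe has 180 mL of buttermilk, so the scaling factor is 108 ÷ 180 = 3/5 = 0.6.
molasses: 1 pint × 3/5 × 2 cup/pint × 240 mL/cup = 288.0 mL
chopped walnuts: (1 tbsp + 2 tsp = 5/3 tbsp) × 3/5 ÷ 16 tbsp/cup × 117 g/cup ≈ 7.3 g
plain yogurt: (1 cup + 14 tbsp = 1.875 cup) × 3/5 × 240 mL/cup = 270.0 mL
all-purpose flour: 12 oz × 3/5 × 28.35 g/oz ÷ 125 g/cup ≈ 1.6 cup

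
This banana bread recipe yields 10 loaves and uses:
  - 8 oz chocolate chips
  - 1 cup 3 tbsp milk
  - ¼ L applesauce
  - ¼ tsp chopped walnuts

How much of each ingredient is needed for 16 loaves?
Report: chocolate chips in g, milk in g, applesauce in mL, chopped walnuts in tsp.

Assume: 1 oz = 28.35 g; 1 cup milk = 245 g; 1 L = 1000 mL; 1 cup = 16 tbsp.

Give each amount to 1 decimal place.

chocolate chips: 362.9 g; milk: 465.5 g; applesauce: 400.0 mL; chopped walnuts: 0.4 tsp

Scaling factor: 16/10 = 8/5 = 1.6.
chocolate chips: 8 oz × 8/5 × 28.35 g/oz ≈ 362.9 g
milk: (1 cup + 3 tbsp = 1.1875 cup) × 8/5 × 245 g/cup = 465.5 g
applesauce: 0.25 L × 8/5 × 1000 mL/L = 400.0 mL
chopped walnuts: 0.25 tsp × 8/5 = 0.4 tsp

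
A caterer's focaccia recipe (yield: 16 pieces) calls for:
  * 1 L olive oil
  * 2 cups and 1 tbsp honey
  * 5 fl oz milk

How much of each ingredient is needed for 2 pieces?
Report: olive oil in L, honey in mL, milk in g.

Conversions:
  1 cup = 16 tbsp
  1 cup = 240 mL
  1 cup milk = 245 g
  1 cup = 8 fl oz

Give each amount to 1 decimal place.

olive oil: 0.1 L; honey: 61.9 mL; milk: 19.1 g

Scaling factor: 2/16 = 1/8 = 0.125.
olive oil: 1 L × 1/8 ≈ 0.1 L
honey: (2 cup + 1 tbsp = 2.0625 cup) × 1/8 × 240 mL/cup ≈ 61.9 mL
milk: 5 fl oz × 1/8 ÷ 8 fl oz/cup × 245 g/cup ≈ 19.1 g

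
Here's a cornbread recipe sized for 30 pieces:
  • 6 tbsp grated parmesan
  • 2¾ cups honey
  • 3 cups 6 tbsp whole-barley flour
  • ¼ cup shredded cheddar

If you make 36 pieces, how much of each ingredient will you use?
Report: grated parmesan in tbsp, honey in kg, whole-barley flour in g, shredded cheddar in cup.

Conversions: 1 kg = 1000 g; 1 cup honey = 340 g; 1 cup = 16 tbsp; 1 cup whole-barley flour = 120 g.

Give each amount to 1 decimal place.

Scaling factor: 36/30 = 6/5 = 1.2.
grated parmesan: 6 tbsp × 6/5 = 7.2 tbsp
honey: 2.75 cup × 6/5 × 340 g/cup ÷ 1000 g/kg ≈ 1.1 kg
whole-barley flour: (3 cup + 6 tbsp = 3.375 cup) × 6/5 × 120 g/cup = 486.0 g
shredded cheddar: 0.25 cup × 6/5 = 0.3 cup

grated parmesan: 7.2 tbsp; honey: 1.1 kg; whole-barley flour: 486.0 g; shredded cheddar: 0.3 cup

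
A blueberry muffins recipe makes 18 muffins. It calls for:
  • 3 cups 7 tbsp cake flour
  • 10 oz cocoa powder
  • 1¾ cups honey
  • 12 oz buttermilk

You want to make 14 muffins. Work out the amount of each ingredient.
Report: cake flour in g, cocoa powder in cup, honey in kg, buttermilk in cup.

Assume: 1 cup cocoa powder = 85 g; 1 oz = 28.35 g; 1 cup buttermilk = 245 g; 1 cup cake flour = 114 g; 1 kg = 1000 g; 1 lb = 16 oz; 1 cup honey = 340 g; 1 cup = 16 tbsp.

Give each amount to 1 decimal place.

Scaling factor: 14/18 = 7/9.
cake flour: (3 cup + 7 tbsp = 3.4375 cup) × 7/9 × 114 g/cup ≈ 304.8 g
cocoa powder: 10 oz × 7/9 × 28.35 g/oz ÷ 85 g/cup ≈ 2.6 cup
honey: 1.75 cup × 7/9 × 340 g/cup ÷ 1000 g/kg ≈ 0.5 kg
buttermilk: 12 oz × 7/9 × 28.35 g/oz ÷ 245 g/cup ≈ 1.1 cup

cake flour: 304.8 g; cocoa powder: 2.6 cup; honey: 0.5 kg; buttermilk: 1.1 cup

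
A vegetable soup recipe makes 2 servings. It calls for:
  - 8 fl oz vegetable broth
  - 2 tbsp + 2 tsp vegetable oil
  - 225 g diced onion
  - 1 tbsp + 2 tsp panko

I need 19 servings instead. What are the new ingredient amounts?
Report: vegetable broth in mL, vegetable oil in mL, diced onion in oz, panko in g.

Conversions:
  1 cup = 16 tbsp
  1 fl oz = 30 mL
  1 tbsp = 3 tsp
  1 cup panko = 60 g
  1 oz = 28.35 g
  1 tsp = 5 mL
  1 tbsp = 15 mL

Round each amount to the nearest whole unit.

vegetable broth: 2280 mL; vegetable oil: 380 mL; diced onion: 75 oz; panko: 59 g

Scaling factor: 19/2 = 9.5.
vegetable broth: 8 fl oz × 19/2 × 30 mL/fl oz = 2280 mL
vegetable oil: (2 tbsp + 2 tsp = 8/3 tbsp) × 19/2 × 15 mL/tbsp = 380 mL
diced onion: 225 g × 19/2 ÷ 28.35 g/oz ≈ 75 oz
panko: (1 tbsp + 2 tsp = 5/3 tbsp) × 19/2 ÷ 16 tbsp/cup × 60 g/cup ≈ 59 g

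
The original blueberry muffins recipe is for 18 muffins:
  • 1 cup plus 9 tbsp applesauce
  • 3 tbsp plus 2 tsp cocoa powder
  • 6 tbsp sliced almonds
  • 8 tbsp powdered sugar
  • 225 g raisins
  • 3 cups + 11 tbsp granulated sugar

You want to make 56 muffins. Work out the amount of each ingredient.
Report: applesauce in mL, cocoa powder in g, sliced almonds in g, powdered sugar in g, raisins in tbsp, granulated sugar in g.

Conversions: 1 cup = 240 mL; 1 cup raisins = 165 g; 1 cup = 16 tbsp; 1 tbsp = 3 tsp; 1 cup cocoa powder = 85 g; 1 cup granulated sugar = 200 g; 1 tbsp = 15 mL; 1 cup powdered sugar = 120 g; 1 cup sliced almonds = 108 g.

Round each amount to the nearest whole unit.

applesauce: 1167 mL; cocoa powder: 61 g; sliced almonds: 126 g; powdered sugar: 187 g; raisins: 68 tbsp; granulated sugar: 2294 g

Scaling factor: 56/18 = 28/9.
applesauce: (1 cup + 9 tbsp = 1.5625 cup) × 28/9 × 240 mL/cup ≈ 1167 mL
cocoa powder: (3 tbsp + 2 tsp = 11/3 tbsp) × 28/9 ÷ 16 tbsp/cup × 85 g/cup ≈ 61 g
sliced almonds: 6 tbsp × 28/9 ÷ 16 tbsp/cup × 108 g/cup = 126 g
powdered sugar: 8 tbsp × 28/9 ÷ 16 tbsp/cup × 120 g/cup ≈ 187 g
raisins: 225 g × 28/9 ÷ 165 g/cup × 16 tbsp/cup ≈ 68 tbsp
granulated sugar: (3 cup + 11 tbsp = 3.6875 cup) × 28/9 × 200 g/cup ≈ 2294 g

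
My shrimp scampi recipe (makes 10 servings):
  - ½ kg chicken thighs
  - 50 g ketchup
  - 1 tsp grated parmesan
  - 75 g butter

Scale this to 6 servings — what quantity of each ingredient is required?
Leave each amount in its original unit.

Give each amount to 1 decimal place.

chicken thighs: 0.3 kg; ketchup: 30.0 g; grated parmesan: 0.6 tsp; butter: 45.0 g

Scaling factor: 6/10 = 3/5 = 0.6.
chicken thighs: 0.5 kg × 3/5 = 0.3 kg
ketchup: 50 g × 3/5 = 30.0 g
grated parmesan: 1 tsp × 3/5 = 0.6 tsp
butter: 75 g × 3/5 = 45.0 g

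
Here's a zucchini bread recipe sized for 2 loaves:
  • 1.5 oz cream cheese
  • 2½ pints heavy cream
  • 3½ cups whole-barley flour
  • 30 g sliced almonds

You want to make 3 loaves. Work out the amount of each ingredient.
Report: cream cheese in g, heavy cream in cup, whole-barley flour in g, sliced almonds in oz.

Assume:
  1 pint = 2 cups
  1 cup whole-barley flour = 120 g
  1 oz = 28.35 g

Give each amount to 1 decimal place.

Scaling factor: 3/2 = 1.5.
cream cheese: 1.5 oz × 3/2 × 28.35 g/oz ≈ 63.8 g
heavy cream: 2.5 pint × 3/2 × 2 cup/pint = 7.5 cup
whole-barley flour: 3.5 cup × 3/2 × 120 g/cup = 630.0 g
sliced almonds: 30 g × 3/2 ÷ 28.35 g/oz ≈ 1.6 oz

cream cheese: 63.8 g; heavy cream: 7.5 cup; whole-barley flour: 630.0 g; sliced almonds: 1.6 oz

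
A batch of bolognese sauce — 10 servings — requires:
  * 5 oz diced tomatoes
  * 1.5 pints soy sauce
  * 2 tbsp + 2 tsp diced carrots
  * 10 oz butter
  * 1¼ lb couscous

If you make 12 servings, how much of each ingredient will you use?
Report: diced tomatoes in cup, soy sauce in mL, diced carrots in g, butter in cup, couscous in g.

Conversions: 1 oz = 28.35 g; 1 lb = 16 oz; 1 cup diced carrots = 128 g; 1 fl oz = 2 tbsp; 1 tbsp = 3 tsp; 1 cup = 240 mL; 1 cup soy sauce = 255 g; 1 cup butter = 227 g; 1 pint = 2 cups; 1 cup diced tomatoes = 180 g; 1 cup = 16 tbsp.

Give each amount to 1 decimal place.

Scaling factor: 12/10 = 6/5 = 1.2.
diced tomatoes: 5 oz × 6/5 × 28.35 g/oz ÷ 180 g/cup ≈ 0.9 cup
soy sauce: 1.5 pint × 6/5 × 2 cup/pint × 240 mL/cup = 864.0 mL
diced carrots: (2 tbsp + 2 tsp = 8/3 tbsp) × 6/5 ÷ 16 tbsp/cup × 128 g/cup = 25.6 g
butter: 10 oz × 6/5 × 28.35 g/oz ÷ 227 g/cup ≈ 1.5 cup
couscous: 1.25 lb × 6/5 × 16 oz/lb × 28.35 g/oz = 680.4 g

diced tomatoes: 0.9 cup; soy sauce: 864.0 mL; diced carrots: 25.6 g; butter: 1.5 cup; couscous: 680.4 g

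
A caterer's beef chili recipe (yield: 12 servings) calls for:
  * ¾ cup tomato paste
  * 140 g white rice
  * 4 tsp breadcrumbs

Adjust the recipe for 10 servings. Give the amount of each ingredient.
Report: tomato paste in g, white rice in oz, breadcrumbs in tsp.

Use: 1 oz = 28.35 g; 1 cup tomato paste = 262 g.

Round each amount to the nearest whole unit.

Scaling factor: 10/12 = 5/6.
tomato paste: 0.75 cup × 5/6 × 262 g/cup ≈ 164 g
white rice: 140 g × 5/6 ÷ 28.35 g/oz ≈ 4 oz
breadcrumbs: 4 tsp × 5/6 ≈ 3 tsp

tomato paste: 164 g; white rice: 4 oz; breadcrumbs: 3 tsp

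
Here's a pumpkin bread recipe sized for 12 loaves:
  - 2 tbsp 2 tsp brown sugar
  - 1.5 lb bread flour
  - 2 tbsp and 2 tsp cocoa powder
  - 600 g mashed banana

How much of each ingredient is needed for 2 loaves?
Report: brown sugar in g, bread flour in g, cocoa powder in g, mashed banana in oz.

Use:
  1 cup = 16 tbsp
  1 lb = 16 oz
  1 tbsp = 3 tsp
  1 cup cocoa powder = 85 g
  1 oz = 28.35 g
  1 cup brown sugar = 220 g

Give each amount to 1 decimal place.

Scaling factor: 2/12 = 1/6.
brown sugar: (2 tbsp + 2 tsp = 8/3 tbsp) × 1/6 ÷ 16 tbsp/cup × 220 g/cup ≈ 6.1 g
bread flour: 1.5 lb × 1/6 × 16 oz/lb × 28.35 g/oz = 113.4 g
cocoa powder: (2 tbsp + 2 tsp = 8/3 tbsp) × 1/6 ÷ 16 tbsp/cup × 85 g/cup ≈ 2.4 g
mashed banana: 600 g × 1/6 ÷ 28.35 g/oz ≈ 3.5 oz

brown sugar: 6.1 g; bread flour: 113.4 g; cocoa powder: 2.4 g; mashed banana: 3.5 oz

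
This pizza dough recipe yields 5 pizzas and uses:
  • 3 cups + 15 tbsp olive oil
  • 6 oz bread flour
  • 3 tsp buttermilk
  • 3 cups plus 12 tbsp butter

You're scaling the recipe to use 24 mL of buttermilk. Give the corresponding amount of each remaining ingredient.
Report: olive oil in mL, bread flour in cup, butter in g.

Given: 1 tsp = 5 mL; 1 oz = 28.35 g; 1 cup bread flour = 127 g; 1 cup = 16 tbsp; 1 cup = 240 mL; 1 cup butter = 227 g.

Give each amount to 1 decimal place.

The original recipe has 15 mL of buttermilk, so the scaling factor is 24 ÷ 15 = 8/5 = 1.6.
olive oil: (3 cup + 15 tbsp = 3.9375 cup) × 8/5 × 240 mL/cup = 1512.0 mL
bread flour: 6 oz × 8/5 × 28.35 g/oz ÷ 127 g/cup ≈ 2.1 cup
butter: (3 cup + 12 tbsp = 3.75 cup) × 8/5 × 227 g/cup = 1362.0 g

olive oil: 1512.0 mL; bread flour: 2.1 cup; butter: 1362.0 g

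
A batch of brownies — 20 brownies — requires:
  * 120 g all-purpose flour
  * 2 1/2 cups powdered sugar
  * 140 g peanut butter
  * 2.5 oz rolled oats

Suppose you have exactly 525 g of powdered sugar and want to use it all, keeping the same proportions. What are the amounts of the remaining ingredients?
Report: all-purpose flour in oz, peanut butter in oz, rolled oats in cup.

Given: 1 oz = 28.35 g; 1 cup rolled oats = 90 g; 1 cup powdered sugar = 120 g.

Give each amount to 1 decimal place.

The original recipe has 300 g of powdered sugar, so the scaling factor is 525 ÷ 300 = 7/4 = 1.75.
all-purpose flour: 120 g × 7/4 ÷ 28.35 g/oz ≈ 7.4 oz
peanut butter: 140 g × 7/4 ÷ 28.35 g/oz ≈ 8.6 oz
rolled oats: 2.5 oz × 7/4 × 28.35 g/oz ÷ 90 g/cup ≈ 1.4 cup

all-purpose flour: 7.4 oz; peanut butter: 8.6 oz; rolled oats: 1.4 cup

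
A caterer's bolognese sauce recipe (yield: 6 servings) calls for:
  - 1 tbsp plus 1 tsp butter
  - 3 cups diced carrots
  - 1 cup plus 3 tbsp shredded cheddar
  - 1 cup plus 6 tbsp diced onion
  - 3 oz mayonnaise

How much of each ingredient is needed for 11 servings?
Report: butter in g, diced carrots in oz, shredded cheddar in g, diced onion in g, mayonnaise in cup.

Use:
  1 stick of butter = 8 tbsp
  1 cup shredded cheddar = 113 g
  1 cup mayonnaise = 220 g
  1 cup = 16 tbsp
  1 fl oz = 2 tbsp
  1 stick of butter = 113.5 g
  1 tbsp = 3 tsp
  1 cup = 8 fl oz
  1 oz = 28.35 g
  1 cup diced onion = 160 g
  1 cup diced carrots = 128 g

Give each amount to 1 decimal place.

Scaling factor: 11/6.
butter: (1 tbsp + 1 tsp = 4/3 tbsp) × 11/6 ÷ 8 tbsp/stick × 113.5 g/stick ≈ 34.7 g
diced carrots: 3 cup × 11/6 × 128 g/cup ÷ 28.35 g/oz ≈ 24.8 oz
shredded cheddar: (1 cup + 3 tbsp = 1.1875 cup) × 11/6 × 113 g/cup ≈ 246.0 g
diced onion: (1 cup + 6 tbsp = 1.375 cup) × 11/6 × 160 g/cup ≈ 403.3 g
mayonnaise: 3 oz × 11/6 × 28.35 g/oz ÷ 220 g/cup ≈ 0.7 cup

butter: 34.7 g; diced carrots: 24.8 oz; shredded cheddar: 246.0 g; diced onion: 403.3 g; mayonnaise: 0.7 cup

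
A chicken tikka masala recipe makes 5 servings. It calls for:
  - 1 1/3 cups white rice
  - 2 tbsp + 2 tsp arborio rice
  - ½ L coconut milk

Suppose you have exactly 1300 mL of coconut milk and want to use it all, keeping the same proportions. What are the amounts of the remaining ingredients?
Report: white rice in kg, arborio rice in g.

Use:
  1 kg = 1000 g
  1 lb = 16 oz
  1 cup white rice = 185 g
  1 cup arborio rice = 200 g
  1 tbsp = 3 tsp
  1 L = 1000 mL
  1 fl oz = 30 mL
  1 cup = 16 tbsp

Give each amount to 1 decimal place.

white rice: 0.6 kg; arborio rice: 86.7 g

The original recipe has 500 mL of coconut milk, so the scaling factor is 1300 ÷ 500 = 13/5 = 2.6.
white rice: 4/3 cup × 13/5 × 185 g/cup ÷ 1000 g/kg ≈ 0.6 kg
arborio rice: (2 tbsp + 2 tsp = 8/3 tbsp) × 13/5 ÷ 16 tbsp/cup × 200 g/cup ≈ 86.7 g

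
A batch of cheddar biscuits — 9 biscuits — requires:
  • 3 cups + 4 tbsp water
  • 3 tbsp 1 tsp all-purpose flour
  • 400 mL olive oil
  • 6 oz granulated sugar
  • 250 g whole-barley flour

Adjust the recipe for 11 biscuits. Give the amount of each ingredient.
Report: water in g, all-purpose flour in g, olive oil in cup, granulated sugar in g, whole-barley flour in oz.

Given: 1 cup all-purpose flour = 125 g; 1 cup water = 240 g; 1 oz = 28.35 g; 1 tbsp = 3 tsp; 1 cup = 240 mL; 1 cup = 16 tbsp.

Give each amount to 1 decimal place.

Scaling factor: 11/9.
water: (3 cup + 4 tbsp = 3.25 cup) × 11/9 × 240 g/cup ≈ 953.3 g
all-purpose flour: (3 tbsp + 1 tsp = 10/3 tbsp) × 11/9 ÷ 16 tbsp/cup × 125 g/cup ≈ 31.8 g
olive oil: 400 mL × 11/9 ÷ 240 mL/cup ≈ 2.0 cup
granulated sugar: 6 oz × 11/9 × 28.35 g/oz = 207.9 g
whole-barley flour: 250 g × 11/9 ÷ 28.35 g/oz ≈ 10.8 oz

water: 953.3 g; all-purpose flour: 31.8 g; olive oil: 2.0 cup; granulated sugar: 207.9 g; whole-barley flour: 10.8 oz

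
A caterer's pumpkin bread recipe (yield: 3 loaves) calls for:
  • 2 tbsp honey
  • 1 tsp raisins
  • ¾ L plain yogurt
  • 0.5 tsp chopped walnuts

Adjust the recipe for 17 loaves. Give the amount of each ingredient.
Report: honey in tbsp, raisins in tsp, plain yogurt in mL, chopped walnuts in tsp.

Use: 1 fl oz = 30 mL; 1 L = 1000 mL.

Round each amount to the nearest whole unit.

honey: 11 tbsp; raisins: 6 tsp; plain yogurt: 4250 mL; chopped walnuts: 3 tsp

Scaling factor: 17/3.
honey: 2 tbsp × 17/3 ≈ 11 tbsp
raisins: 1 tsp × 17/3 ≈ 6 tsp
plain yogurt: 0.75 L × 17/3 × 1000 mL/L = 4250 mL
chopped walnuts: 0.5 tsp × 17/3 ≈ 3 tsp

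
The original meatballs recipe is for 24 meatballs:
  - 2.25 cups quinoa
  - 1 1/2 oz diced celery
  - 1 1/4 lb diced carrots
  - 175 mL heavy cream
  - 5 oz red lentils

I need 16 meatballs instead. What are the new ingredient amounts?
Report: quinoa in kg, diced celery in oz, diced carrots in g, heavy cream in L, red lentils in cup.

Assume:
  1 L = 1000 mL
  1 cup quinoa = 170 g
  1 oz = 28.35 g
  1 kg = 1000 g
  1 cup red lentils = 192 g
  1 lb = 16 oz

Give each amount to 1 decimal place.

quinoa: 0.3 kg; diced celery: 1.0 oz; diced carrots: 378.0 g; heavy cream: 0.1 L; red lentils: 0.5 cup

Scaling factor: 16/24 = 2/3.
quinoa: 2.25 cup × 2/3 × 170 g/cup ÷ 1000 g/kg ≈ 0.3 kg
diced celery: 1.5 oz × 2/3 = 1.0 oz
diced carrots: 1.25 lb × 2/3 × 16 oz/lb × 28.35 g/oz = 378.0 g
heavy cream: 175 mL × 2/3 ÷ 1000 mL/L ≈ 0.1 L
red lentils: 5 oz × 2/3 × 28.35 g/oz ÷ 192 g/cup ≈ 0.5 cup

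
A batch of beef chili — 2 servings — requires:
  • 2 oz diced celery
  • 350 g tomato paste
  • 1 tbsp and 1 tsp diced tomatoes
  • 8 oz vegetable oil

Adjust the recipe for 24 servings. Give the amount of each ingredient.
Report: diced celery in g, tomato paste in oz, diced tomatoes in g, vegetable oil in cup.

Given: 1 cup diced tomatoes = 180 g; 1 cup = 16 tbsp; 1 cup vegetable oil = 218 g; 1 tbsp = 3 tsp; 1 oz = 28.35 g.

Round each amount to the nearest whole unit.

diced celery: 680 g; tomato paste: 148 oz; diced tomatoes: 180 g; vegetable oil: 12 cup

Scaling factor: 24/2 = 12.
diced celery: 2 oz × 12 × 28.35 g/oz ≈ 680 g
tomato paste: 350 g × 12 ÷ 28.35 g/oz ≈ 148 oz
diced tomatoes: (1 tbsp + 1 tsp = 4/3 tbsp) × 12 ÷ 16 tbsp/cup × 180 g/cup = 180 g
vegetable oil: 8 oz × 12 × 28.35 g/oz ÷ 218 g/cup ≈ 12 cup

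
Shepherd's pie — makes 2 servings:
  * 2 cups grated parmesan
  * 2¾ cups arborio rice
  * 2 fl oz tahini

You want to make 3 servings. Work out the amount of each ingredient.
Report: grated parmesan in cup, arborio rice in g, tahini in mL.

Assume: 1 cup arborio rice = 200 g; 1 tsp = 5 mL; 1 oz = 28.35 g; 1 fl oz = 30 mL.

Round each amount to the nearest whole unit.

Scaling factor: 3/2 = 1.5.
grated parmesan: 2 cup × 3/2 = 3 cup
arborio rice: 2.75 cup × 3/2 × 200 g/cup = 825 g
tahini: 2 fl oz × 3/2 × 30 mL/fl oz = 90 mL

grated parmesan: 3 cup; arborio rice: 825 g; tahini: 90 mL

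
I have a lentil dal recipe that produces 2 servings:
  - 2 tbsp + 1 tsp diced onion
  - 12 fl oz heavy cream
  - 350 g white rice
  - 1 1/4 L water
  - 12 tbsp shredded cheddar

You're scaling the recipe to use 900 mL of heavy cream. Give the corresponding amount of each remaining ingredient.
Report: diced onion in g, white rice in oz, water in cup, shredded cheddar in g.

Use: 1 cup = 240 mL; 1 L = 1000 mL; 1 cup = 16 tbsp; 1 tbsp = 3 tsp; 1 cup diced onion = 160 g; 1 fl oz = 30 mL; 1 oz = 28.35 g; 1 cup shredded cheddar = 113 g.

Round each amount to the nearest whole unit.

diced onion: 58 g; white rice: 31 oz; water: 13 cup; shredded cheddar: 212 g

The original recipe has 360 mL of heavy cream, so the scaling factor is 900 ÷ 360 = 5/2 = 2.5.
diced onion: (2 tbsp + 1 tsp = 7/3 tbsp) × 5/2 ÷ 16 tbsp/cup × 160 g/cup ≈ 58 g
white rice: 350 g × 5/2 ÷ 28.35 g/oz ≈ 31 oz
water: 1.25 L × 5/2 × 1000 mL/L ÷ 240 mL/cup ≈ 13 cup
shredded cheddar: 12 tbsp × 5/2 ÷ 16 tbsp/cup × 113 g/cup ≈ 212 g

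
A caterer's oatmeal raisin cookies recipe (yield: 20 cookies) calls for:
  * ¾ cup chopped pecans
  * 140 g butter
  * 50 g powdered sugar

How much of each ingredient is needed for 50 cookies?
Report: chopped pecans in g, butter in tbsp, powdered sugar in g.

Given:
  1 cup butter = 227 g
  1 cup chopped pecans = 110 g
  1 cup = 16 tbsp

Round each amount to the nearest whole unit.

chopped pecans: 206 g; butter: 25 tbsp; powdered sugar: 125 g

Scaling factor: 50/20 = 5/2 = 2.5.
chopped pecans: 0.75 cup × 5/2 × 110 g/cup ≈ 206 g
butter: 140 g × 5/2 ÷ 227 g/cup × 16 tbsp/cup ≈ 25 tbsp
powdered sugar: 50 g × 5/2 = 125 g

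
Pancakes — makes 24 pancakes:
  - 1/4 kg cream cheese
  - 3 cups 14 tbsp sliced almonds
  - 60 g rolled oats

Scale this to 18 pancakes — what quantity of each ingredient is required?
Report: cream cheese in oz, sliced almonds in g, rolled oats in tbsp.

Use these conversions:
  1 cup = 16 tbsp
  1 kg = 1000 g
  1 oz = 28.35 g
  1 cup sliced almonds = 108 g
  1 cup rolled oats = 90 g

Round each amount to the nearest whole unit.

Scaling factor: 18/24 = 3/4 = 0.75.
cream cheese: 0.25 kg × 3/4 × 1000 g/kg ÷ 28.35 g/oz ≈ 7 oz
sliced almonds: (3 cup + 14 tbsp = 3.875 cup) × 3/4 × 108 g/cup ≈ 314 g
rolled oats: 60 g × 3/4 ÷ 90 g/cup × 16 tbsp/cup = 8 tbsp

cream cheese: 7 oz; sliced almonds: 314 g; rolled oats: 8 tbsp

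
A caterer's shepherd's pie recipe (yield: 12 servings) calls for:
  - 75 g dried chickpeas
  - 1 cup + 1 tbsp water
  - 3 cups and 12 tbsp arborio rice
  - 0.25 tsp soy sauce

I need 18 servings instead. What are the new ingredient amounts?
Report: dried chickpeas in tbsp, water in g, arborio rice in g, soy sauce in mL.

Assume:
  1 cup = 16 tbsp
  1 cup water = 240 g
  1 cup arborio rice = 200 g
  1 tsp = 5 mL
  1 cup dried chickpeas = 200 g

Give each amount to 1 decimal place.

dried chickpeas: 9.0 tbsp; water: 382.5 g; arborio rice: 1125.0 g; soy sauce: 1.9 mL

Scaling factor: 18/12 = 3/2 = 1.5.
dried chickpeas: 75 g × 3/2 ÷ 200 g/cup × 16 tbsp/cup = 9.0 tbsp
water: (1 cup + 1 tbsp = 1.0625 cup) × 3/2 × 240 g/cup = 382.5 g
arborio rice: (3 cup + 12 tbsp = 3.75 cup) × 3/2 × 200 g/cup = 1125.0 g
soy sauce: 0.25 tsp × 3/2 × 5 mL/tsp ≈ 1.9 mL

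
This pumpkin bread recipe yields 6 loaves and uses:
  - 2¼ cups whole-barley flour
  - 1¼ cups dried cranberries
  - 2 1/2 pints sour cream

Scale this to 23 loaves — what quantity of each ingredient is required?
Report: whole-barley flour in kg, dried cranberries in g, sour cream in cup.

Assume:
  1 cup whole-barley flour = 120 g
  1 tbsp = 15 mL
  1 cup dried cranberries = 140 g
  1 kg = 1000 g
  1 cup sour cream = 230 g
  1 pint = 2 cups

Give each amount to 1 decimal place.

whole-barley flour: 1.0 kg; dried cranberries: 670.8 g; sour cream: 19.2 cup

Scaling factor: 23/6.
whole-barley flour: 2.25 cup × 23/6 × 120 g/cup ÷ 1000 g/kg ≈ 1.0 kg
dried cranberries: 1.25 cup × 23/6 × 140 g/cup ≈ 670.8 g
sour cream: 2.5 pint × 23/6 × 2 cup/pint ≈ 19.2 cup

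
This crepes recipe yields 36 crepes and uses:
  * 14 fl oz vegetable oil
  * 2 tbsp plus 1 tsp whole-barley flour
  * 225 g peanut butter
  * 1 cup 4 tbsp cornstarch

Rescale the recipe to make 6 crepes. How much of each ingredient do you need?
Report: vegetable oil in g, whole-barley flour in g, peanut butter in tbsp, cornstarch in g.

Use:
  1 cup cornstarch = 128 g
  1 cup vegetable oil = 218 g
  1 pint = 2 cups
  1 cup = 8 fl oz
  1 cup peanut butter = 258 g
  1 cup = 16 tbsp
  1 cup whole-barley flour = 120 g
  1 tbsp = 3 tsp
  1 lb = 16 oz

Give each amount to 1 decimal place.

Scaling factor: 6/36 = 1/6.
vegetable oil: 14 fl oz × 1/6 ÷ 8 fl oz/cup × 218 g/cup ≈ 63.6 g
whole-barley flour: (2 tbsp + 1 tsp = 7/3 tbsp) × 1/6 ÷ 16 tbsp/cup × 120 g/cup ≈ 2.9 g
peanut butter: 225 g × 1/6 ÷ 258 g/cup × 16 tbsp/cup ≈ 2.3 tbsp
cornstarch: (1 cup + 4 tbsp = 1.25 cup) × 1/6 × 128 g/cup ≈ 26.7 g

vegetable oil: 63.6 g; whole-barley flour: 2.9 g; peanut butter: 2.3 tbsp; cornstarch: 26.7 g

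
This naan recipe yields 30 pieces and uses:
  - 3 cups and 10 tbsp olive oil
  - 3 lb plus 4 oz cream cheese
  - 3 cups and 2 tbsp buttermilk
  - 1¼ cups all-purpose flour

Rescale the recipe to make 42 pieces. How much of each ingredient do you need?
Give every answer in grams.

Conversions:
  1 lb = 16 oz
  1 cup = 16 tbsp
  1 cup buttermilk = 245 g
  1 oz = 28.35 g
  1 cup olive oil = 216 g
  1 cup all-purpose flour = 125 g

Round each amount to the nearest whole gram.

olive oil: 1096 g; cream cheese: 2064 g; buttermilk: 1072 g; all-purpose flour: 219 g

Scaling factor: 42/30 = 7/5 = 1.4.
olive oil: (3 cup + 10 tbsp = 3.625 cup) × 7/5 × 216 g/cup ≈ 1096 g
cream cheese: (3 lb + 4 oz = 3.25 lb) × 7/5 × 16 oz/lb × 28.35 g/oz ≈ 2064 g
buttermilk: (3 cup + 2 tbsp = 3.125 cup) × 7/5 × 245 g/cup ≈ 1072 g
all-purpose flour: 1.25 cup × 7/5 × 125 g/cup ≈ 219 g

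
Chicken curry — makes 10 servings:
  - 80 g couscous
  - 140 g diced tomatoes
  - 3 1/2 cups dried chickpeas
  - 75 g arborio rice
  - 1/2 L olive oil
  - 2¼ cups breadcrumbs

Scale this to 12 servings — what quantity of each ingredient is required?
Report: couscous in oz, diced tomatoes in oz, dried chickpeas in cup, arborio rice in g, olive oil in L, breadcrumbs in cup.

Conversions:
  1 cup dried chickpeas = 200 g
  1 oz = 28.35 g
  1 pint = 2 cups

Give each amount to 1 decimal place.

couscous: 3.4 oz; diced tomatoes: 5.9 oz; dried chickpeas: 4.2 cup; arborio rice: 90.0 g; olive oil: 0.6 L; breadcrumbs: 2.7 cup

Scaling factor: 12/10 = 6/5 = 1.2.
couscous: 80 g × 6/5 ÷ 28.35 g/oz ≈ 3.4 oz
diced tomatoes: 140 g × 6/5 ÷ 28.35 g/oz ≈ 5.9 oz
dried chickpeas: 3.5 cup × 6/5 = 4.2 cup
arborio rice: 75 g × 6/5 = 90.0 g
olive oil: 0.5 L × 6/5 = 0.6 L
breadcrumbs: 2.25 cup × 6/5 = 2.7 cup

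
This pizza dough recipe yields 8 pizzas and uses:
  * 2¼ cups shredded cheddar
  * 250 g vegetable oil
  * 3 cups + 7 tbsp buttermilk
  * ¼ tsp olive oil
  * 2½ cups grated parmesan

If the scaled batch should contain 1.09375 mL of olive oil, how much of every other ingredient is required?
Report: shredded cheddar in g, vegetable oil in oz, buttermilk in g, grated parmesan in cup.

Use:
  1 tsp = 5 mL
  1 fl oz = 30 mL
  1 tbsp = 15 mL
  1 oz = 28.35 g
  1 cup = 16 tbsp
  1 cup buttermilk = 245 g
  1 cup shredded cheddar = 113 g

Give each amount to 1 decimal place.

shredded cheddar: 222.5 g; vegetable oil: 7.7 oz; buttermilk: 736.9 g; grated parmesan: 2.2 cup

The original recipe has 1.25 mL of olive oil, so the scaling factor is 1.09375 ÷ 1.25 = 7/8 = 0.875.
shredded cheddar: 2.25 cup × 7/8 × 113 g/cup ≈ 222.5 g
vegetable oil: 250 g × 7/8 ÷ 28.35 g/oz ≈ 7.7 oz
buttermilk: (3 cup + 7 tbsp = 3.4375 cup) × 7/8 × 245 g/cup ≈ 736.9 g
grated parmesan: 2.5 cup × 7/8 ≈ 2.2 cup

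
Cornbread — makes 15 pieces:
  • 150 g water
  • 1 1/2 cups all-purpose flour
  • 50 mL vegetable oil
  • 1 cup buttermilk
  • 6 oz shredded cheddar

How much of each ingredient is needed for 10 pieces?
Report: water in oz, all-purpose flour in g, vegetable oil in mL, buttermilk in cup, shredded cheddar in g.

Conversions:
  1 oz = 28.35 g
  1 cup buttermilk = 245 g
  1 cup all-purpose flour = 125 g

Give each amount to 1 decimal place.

water: 3.5 oz; all-purpose flour: 125.0 g; vegetable oil: 33.3 mL; buttermilk: 0.7 cup; shredded cheddar: 113.4 g

Scaling factor: 10/15 = 2/3.
water: 150 g × 2/3 ÷ 28.35 g/oz ≈ 3.5 oz
all-purpose flour: 1.5 cup × 2/3 × 125 g/cup = 125.0 g
vegetable oil: 50 mL × 2/3 ≈ 33.3 mL
buttermilk: 1 cup × 2/3 ≈ 0.7 cup
shredded cheddar: 6 oz × 2/3 × 28.35 g/oz = 113.4 g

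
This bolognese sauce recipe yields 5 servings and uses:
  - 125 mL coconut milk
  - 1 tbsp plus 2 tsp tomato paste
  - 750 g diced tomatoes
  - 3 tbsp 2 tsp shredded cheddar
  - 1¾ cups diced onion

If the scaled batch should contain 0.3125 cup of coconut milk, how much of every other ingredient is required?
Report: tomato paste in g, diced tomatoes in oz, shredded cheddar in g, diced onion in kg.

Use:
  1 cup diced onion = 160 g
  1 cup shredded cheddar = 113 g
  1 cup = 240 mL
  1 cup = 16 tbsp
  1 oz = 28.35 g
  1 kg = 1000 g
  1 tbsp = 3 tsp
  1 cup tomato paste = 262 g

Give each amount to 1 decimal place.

tomato paste: 16.4 g; diced tomatoes: 15.9 oz; shredded cheddar: 15.5 g; diced onion: 0.2 kg

The original recipe has 25/48 cup of coconut milk, so the scaling factor is 0.3125 ÷ 25/48 = 3/5 = 0.6.
tomato paste: (1 tbsp + 2 tsp = 5/3 tbsp) × 3/5 ÷ 16 tbsp/cup × 262 g/cup ≈ 16.4 g
diced tomatoes: 750 g × 3/5 ÷ 28.35 g/oz ≈ 15.9 oz
shredded cheddar: (3 tbsp + 2 tsp = 11/3 tbsp) × 3/5 ÷ 16 tbsp/cup × 113 g/cup ≈ 15.5 g
diced onion: 1.75 cup × 3/5 × 160 g/cup ÷ 1000 g/kg ≈ 0.2 kg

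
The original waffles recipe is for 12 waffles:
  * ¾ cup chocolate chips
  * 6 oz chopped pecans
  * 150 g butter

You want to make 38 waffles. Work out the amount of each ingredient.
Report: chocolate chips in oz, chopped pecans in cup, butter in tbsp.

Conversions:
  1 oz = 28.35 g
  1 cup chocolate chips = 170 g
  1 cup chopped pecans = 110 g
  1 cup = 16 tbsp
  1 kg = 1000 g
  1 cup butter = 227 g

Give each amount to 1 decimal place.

Scaling factor: 38/12 = 19/6.
chocolate chips: 0.75 cup × 19/6 × 170 g/cup ÷ 28.35 g/oz ≈ 14.2 oz
chopped pecans: 6 oz × 19/6 × 28.35 g/oz ÷ 110 g/cup ≈ 4.9 cup
butter: 150 g × 19/6 ÷ 227 g/cup × 16 tbsp/cup ≈ 33.5 tbsp

chocolate chips: 14.2 oz; chopped pecans: 4.9 cup; butter: 33.5 tbsp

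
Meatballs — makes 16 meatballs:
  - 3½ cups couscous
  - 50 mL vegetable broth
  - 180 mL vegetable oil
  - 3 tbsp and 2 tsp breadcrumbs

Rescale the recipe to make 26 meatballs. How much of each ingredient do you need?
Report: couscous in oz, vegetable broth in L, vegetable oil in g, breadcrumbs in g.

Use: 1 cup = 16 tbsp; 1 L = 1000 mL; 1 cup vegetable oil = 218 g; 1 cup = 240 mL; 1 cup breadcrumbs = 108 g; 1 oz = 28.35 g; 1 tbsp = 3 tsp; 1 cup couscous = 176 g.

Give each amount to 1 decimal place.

couscous: 35.3 oz; vegetable broth: 0.1 L; vegetable oil: 265.7 g; breadcrumbs: 40.2 g

Scaling factor: 26/16 = 13/8 = 1.625.
couscous: 3.5 cup × 13/8 × 176 g/cup ÷ 28.35 g/oz ≈ 35.3 oz
vegetable broth: 50 mL × 13/8 ÷ 1000 mL/L ≈ 0.1 L
vegetable oil: 180 mL × 13/8 ÷ 240 mL/cup × 218 g/cup ≈ 265.7 g
breadcrumbs: (3 tbsp + 2 tsp = 11/3 tbsp) × 13/8 ÷ 16 tbsp/cup × 108 g/cup ≈ 40.2 g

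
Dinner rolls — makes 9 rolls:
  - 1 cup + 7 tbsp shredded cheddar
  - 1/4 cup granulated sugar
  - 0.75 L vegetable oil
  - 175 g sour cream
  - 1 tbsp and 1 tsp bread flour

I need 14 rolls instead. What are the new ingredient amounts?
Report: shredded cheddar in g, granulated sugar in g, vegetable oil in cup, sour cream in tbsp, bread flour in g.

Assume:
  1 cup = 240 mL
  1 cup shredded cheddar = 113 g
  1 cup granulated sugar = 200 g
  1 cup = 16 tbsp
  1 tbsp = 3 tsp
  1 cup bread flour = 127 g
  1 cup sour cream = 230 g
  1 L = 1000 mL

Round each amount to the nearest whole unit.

Scaling factor: 14/9.
shredded cheddar: (1 cup + 7 tbsp = 1.4375 cup) × 14/9 × 113 g/cup ≈ 253 g
granulated sugar: 0.25 cup × 14/9 × 200 g/cup ≈ 78 g
vegetable oil: 0.75 L × 14/9 × 1000 mL/L ÷ 240 mL/cup ≈ 5 cup
sour cream: 175 g × 14/9 ÷ 230 g/cup × 16 tbsp/cup ≈ 19 tbsp
bread flour: (1 tbsp + 1 tsp = 4/3 tbsp) × 14/9 ÷ 16 tbsp/cup × 127 g/cup ≈ 16 g

shredded cheddar: 253 g; granulated sugar: 78 g; vegetable oil: 5 cup; sour cream: 19 tbsp; bread flour: 16 g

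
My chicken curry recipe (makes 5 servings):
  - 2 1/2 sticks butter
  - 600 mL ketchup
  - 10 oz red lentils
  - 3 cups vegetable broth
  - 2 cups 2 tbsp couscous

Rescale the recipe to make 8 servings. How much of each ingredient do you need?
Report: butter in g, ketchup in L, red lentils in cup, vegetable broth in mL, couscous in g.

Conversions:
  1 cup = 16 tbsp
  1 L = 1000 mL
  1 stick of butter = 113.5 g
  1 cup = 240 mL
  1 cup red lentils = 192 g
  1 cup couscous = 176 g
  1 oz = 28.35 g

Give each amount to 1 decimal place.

Scaling factor: 8/5 = 1.6.
butter: 2.5 stick × 8/5 × 113.5 g/stick = 454.0 g
ketchup: 600 mL × 8/5 ÷ 1000 mL/L ≈ 1.0 L
red lentils: 10 oz × 8/5 × 28.35 g/oz ÷ 192 g/cup ≈ 2.4 cup
vegetable broth: 3 cup × 8/5 × 240 mL/cup = 1152.0 mL
couscous: (2 cup + 2 tbsp = 2.125 cup) × 8/5 × 176 g/cup = 598.4 g

butter: 454.0 g; ketchup: 1.0 L; red lentils: 2.4 cup; vegetable broth: 1152.0 mL; couscous: 598.4 g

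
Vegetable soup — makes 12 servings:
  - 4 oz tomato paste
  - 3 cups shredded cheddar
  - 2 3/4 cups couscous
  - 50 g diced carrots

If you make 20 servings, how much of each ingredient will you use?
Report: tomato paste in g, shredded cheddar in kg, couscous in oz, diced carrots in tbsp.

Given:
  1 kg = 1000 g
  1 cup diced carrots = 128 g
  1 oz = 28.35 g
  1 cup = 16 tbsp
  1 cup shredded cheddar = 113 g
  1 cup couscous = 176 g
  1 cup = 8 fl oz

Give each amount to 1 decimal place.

Scaling factor: 20/12 = 5/3.
tomato paste: 4 oz × 5/3 × 28.35 g/oz = 189.0 g
shredded cheddar: 3 cup × 5/3 × 113 g/cup ÷ 1000 g/kg ≈ 0.6 kg
couscous: 2.75 cup × 5/3 × 176 g/cup ÷ 28.35 g/oz ≈ 28.5 oz
diced carrots: 50 g × 5/3 ÷ 128 g/cup × 16 tbsp/cup ≈ 10.4 tbsp

tomato paste: 189.0 g; shredded cheddar: 0.6 kg; couscous: 28.5 oz; diced carrots: 10.4 tbsp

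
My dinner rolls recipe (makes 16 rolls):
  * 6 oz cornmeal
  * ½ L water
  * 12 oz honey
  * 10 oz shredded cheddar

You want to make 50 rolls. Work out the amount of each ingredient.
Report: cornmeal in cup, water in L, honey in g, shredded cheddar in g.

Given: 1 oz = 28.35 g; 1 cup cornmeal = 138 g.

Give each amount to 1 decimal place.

Scaling factor: 50/16 = 25/8 = 3.125.
cornmeal: 6 oz × 25/8 × 28.35 g/oz ÷ 138 g/cup ≈ 3.9 cup
water: 0.5 L × 25/8 ≈ 1.6 L
honey: 12 oz × 25/8 × 28.35 g/oz ≈ 1063.1 g
shredded cheddar: 10 oz × 25/8 × 28.35 g/oz ≈ 885.9 g

cornmeal: 3.9 cup; water: 1.6 L; honey: 1063.1 g; shredded cheddar: 885.9 g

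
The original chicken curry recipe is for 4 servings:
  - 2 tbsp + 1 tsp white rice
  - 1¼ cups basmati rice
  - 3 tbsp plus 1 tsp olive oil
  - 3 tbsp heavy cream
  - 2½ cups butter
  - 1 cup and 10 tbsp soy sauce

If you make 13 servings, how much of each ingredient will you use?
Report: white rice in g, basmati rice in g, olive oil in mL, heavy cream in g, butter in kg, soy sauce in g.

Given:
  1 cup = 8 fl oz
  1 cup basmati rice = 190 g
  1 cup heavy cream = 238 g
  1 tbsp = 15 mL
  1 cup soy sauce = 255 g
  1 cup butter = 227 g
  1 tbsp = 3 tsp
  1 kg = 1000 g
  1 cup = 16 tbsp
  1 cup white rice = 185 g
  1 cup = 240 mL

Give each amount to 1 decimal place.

white rice: 87.7 g; basmati rice: 771.9 g; olive oil: 162.5 mL; heavy cream: 145.0 g; butter: 1.8 kg; soy sauce: 1346.7 g

Scaling factor: 13/4 = 3.25.
white rice: (2 tbsp + 1 tsp = 7/3 tbsp) × 13/4 ÷ 16 tbsp/cup × 185 g/cup ≈ 87.7 g
basmati rice: 1.25 cup × 13/4 × 190 g/cup ≈ 771.9 g
olive oil: (3 tbsp + 1 tsp = 10/3 tbsp) × 13/4 × 15 mL/tbsp = 162.5 mL
heavy cream: 3 tbsp × 13/4 ÷ 16 tbsp/cup × 238 g/cup ≈ 145.0 g
butter: 2.5 cup × 13/4 × 227 g/cup ÷ 1000 g/kg ≈ 1.8 kg
soy sauce: (1 cup + 10 tbsp = 1.625 cup) × 13/4 × 255 g/cup ≈ 1346.7 g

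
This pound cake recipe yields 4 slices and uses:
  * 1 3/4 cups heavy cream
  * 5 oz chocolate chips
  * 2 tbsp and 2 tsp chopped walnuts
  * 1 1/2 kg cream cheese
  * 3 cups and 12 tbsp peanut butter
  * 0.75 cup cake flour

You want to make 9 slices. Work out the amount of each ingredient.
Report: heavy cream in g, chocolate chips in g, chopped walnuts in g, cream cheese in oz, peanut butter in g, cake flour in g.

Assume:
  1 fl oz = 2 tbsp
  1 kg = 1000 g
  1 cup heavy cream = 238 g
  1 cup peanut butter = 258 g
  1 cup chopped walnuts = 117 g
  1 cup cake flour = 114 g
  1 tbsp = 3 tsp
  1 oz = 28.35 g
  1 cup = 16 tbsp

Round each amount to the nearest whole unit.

Scaling factor: 9/4 = 2.25.
heavy cream: 1.75 cup × 9/4 × 238 g/cup ≈ 937 g
chocolate chips: 5 oz × 9/4 × 28.35 g/oz ≈ 319 g
chopped walnuts: (2 tbsp + 2 tsp = 8/3 tbsp) × 9/4 ÷ 16 tbsp/cup × 117 g/cup ≈ 44 g
cream cheese: 1.5 kg × 9/4 × 1000 g/kg ÷ 28.35 g/oz ≈ 119 oz
peanut butter: (3 cup + 12 tbsp = 3.75 cup) × 9/4 × 258 g/cup ≈ 2177 g
cake flour: 0.75 cup × 9/4 × 114 g/cup ≈ 192 g

heavy cream: 937 g; chocolate chips: 319 g; chopped walnuts: 44 g; cream cheese: 119 oz; peanut butter: 2177 g; cake flour: 192 g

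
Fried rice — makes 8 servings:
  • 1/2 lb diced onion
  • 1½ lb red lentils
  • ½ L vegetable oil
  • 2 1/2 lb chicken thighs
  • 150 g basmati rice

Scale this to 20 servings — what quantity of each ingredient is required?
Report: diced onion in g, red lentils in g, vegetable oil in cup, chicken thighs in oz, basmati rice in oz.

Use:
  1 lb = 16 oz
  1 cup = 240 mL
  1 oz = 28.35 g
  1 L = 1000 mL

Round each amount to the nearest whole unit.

diced onion: 567 g; red lentils: 1701 g; vegetable oil: 5 cup; chicken thighs: 100 oz; basmati rice: 13 oz

Scaling factor: 20/8 = 5/2 = 2.5.
diced onion: 0.5 lb × 5/2 × 16 oz/lb × 28.35 g/oz = 567 g
red lentils: 1.5 lb × 5/2 × 16 oz/lb × 28.35 g/oz = 1701 g
vegetable oil: 0.5 L × 5/2 × 1000 mL/L ÷ 240 mL/cup ≈ 5 cup
chicken thighs: 2.5 lb × 5/2 × 16 oz/lb = 100 oz
basmati rice: 150 g × 5/2 ÷ 28.35 g/oz ≈ 13 oz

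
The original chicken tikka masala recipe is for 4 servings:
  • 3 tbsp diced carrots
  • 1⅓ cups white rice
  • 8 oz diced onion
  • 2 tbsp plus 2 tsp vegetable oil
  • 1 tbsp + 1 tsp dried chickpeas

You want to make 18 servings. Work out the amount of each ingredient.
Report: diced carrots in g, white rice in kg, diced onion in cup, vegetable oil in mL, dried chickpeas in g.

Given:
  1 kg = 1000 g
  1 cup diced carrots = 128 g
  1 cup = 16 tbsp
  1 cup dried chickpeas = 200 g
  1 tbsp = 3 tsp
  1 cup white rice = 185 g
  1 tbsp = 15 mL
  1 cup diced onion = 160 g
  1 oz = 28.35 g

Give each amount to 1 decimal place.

Scaling factor: 18/4 = 9/2 = 4.5.
diced carrots: 3 tbsp × 9/2 ÷ 16 tbsp/cup × 128 g/cup = 108.0 g
white rice: 4/3 cup × 9/2 × 185 g/cup ÷ 1000 g/kg ≈ 1.1 kg
diced onion: 8 oz × 9/2 × 28.35 g/oz ÷ 160 g/cup ≈ 6.4 cup
vegetable oil: (2 tbsp + 2 tsp = 8/3 tbsp) × 9/2 × 15 mL/tbsp = 180.0 mL
dried chickpeas: (1 tbsp + 1 tsp = 4/3 tbsp) × 9/2 ÷ 16 tbsp/cup × 200 g/cup = 75.0 g

diced carrots: 108.0 g; white rice: 1.1 kg; diced onion: 6.4 cup; vegetable oil: 180.0 mL; dried chickpeas: 75.0 g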